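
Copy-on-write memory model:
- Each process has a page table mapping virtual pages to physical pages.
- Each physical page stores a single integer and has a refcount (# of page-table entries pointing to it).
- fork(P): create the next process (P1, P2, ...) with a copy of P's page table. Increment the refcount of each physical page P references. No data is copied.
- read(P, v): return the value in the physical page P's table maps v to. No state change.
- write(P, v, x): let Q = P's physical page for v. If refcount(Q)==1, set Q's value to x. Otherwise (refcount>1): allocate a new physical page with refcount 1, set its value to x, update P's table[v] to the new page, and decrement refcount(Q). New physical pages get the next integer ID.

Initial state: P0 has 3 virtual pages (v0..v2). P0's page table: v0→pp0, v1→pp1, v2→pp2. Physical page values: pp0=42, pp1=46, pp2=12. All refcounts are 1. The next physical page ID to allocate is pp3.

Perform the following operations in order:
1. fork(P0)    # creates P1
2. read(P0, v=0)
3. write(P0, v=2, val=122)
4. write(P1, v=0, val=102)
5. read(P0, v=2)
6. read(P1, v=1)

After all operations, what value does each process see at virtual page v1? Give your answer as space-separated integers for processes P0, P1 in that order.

Op 1: fork(P0) -> P1. 3 ppages; refcounts: pp0:2 pp1:2 pp2:2
Op 2: read(P0, v0) -> 42. No state change.
Op 3: write(P0, v2, 122). refcount(pp2)=2>1 -> COPY to pp3. 4 ppages; refcounts: pp0:2 pp1:2 pp2:1 pp3:1
Op 4: write(P1, v0, 102). refcount(pp0)=2>1 -> COPY to pp4. 5 ppages; refcounts: pp0:1 pp1:2 pp2:1 pp3:1 pp4:1
Op 5: read(P0, v2) -> 122. No state change.
Op 6: read(P1, v1) -> 46. No state change.
P0: v1 -> pp1 = 46
P1: v1 -> pp1 = 46

Answer: 46 46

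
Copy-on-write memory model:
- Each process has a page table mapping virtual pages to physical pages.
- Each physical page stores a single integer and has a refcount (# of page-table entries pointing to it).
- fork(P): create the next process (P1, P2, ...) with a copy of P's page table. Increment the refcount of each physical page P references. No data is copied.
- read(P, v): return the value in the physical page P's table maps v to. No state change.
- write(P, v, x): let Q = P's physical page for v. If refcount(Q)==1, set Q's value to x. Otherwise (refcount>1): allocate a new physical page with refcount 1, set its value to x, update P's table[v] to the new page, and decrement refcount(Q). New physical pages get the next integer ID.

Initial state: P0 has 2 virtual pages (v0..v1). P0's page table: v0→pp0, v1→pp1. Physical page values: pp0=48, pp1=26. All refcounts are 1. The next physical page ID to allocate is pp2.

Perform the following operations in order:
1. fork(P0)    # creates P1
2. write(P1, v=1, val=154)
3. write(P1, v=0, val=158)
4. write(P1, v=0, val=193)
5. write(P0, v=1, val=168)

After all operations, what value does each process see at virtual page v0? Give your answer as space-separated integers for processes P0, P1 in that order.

Op 1: fork(P0) -> P1. 2 ppages; refcounts: pp0:2 pp1:2
Op 2: write(P1, v1, 154). refcount(pp1)=2>1 -> COPY to pp2. 3 ppages; refcounts: pp0:2 pp1:1 pp2:1
Op 3: write(P1, v0, 158). refcount(pp0)=2>1 -> COPY to pp3. 4 ppages; refcounts: pp0:1 pp1:1 pp2:1 pp3:1
Op 4: write(P1, v0, 193). refcount(pp3)=1 -> write in place. 4 ppages; refcounts: pp0:1 pp1:1 pp2:1 pp3:1
Op 5: write(P0, v1, 168). refcount(pp1)=1 -> write in place. 4 ppages; refcounts: pp0:1 pp1:1 pp2:1 pp3:1
P0: v0 -> pp0 = 48
P1: v0 -> pp3 = 193

Answer: 48 193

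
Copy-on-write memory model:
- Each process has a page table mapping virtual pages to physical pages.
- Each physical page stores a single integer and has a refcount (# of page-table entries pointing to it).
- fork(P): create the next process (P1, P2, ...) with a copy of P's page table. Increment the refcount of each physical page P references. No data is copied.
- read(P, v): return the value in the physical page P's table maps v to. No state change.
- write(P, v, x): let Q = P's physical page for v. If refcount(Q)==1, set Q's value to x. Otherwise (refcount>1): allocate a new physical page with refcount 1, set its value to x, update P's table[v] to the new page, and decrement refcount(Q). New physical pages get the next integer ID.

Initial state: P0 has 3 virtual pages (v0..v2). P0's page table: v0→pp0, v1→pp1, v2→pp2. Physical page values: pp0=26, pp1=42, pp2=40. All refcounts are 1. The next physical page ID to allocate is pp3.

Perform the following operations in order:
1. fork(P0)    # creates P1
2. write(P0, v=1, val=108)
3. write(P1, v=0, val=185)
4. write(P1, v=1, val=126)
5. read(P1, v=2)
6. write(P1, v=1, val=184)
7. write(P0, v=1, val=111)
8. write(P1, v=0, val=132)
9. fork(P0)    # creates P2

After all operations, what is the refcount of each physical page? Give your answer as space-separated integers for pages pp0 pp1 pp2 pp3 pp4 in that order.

Answer: 2 1 3 2 1

Derivation:
Op 1: fork(P0) -> P1. 3 ppages; refcounts: pp0:2 pp1:2 pp2:2
Op 2: write(P0, v1, 108). refcount(pp1)=2>1 -> COPY to pp3. 4 ppages; refcounts: pp0:2 pp1:1 pp2:2 pp3:1
Op 3: write(P1, v0, 185). refcount(pp0)=2>1 -> COPY to pp4. 5 ppages; refcounts: pp0:1 pp1:1 pp2:2 pp3:1 pp4:1
Op 4: write(P1, v1, 126). refcount(pp1)=1 -> write in place. 5 ppages; refcounts: pp0:1 pp1:1 pp2:2 pp3:1 pp4:1
Op 5: read(P1, v2) -> 40. No state change.
Op 6: write(P1, v1, 184). refcount(pp1)=1 -> write in place. 5 ppages; refcounts: pp0:1 pp1:1 pp2:2 pp3:1 pp4:1
Op 7: write(P0, v1, 111). refcount(pp3)=1 -> write in place. 5 ppages; refcounts: pp0:1 pp1:1 pp2:2 pp3:1 pp4:1
Op 8: write(P1, v0, 132). refcount(pp4)=1 -> write in place. 5 ppages; refcounts: pp0:1 pp1:1 pp2:2 pp3:1 pp4:1
Op 9: fork(P0) -> P2. 5 ppages; refcounts: pp0:2 pp1:1 pp2:3 pp3:2 pp4:1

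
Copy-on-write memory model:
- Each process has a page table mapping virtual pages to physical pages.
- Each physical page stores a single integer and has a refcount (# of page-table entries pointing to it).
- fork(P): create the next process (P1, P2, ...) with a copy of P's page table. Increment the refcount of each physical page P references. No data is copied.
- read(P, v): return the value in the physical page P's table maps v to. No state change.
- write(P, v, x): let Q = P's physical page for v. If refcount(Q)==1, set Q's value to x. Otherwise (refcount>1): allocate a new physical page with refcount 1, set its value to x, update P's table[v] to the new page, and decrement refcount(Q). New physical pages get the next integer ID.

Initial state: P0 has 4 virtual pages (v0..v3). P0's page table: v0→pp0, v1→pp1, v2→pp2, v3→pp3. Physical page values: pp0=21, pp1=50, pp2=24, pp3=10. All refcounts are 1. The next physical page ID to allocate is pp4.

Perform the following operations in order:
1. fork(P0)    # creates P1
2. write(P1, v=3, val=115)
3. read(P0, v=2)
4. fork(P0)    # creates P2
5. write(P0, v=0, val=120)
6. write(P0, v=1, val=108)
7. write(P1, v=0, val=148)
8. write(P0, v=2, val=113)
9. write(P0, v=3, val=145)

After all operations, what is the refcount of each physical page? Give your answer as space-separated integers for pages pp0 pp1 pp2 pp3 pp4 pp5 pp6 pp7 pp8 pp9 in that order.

Answer: 1 2 2 1 1 1 1 1 1 1

Derivation:
Op 1: fork(P0) -> P1. 4 ppages; refcounts: pp0:2 pp1:2 pp2:2 pp3:2
Op 2: write(P1, v3, 115). refcount(pp3)=2>1 -> COPY to pp4. 5 ppages; refcounts: pp0:2 pp1:2 pp2:2 pp3:1 pp4:1
Op 3: read(P0, v2) -> 24. No state change.
Op 4: fork(P0) -> P2. 5 ppages; refcounts: pp0:3 pp1:3 pp2:3 pp3:2 pp4:1
Op 5: write(P0, v0, 120). refcount(pp0)=3>1 -> COPY to pp5. 6 ppages; refcounts: pp0:2 pp1:3 pp2:3 pp3:2 pp4:1 pp5:1
Op 6: write(P0, v1, 108). refcount(pp1)=3>1 -> COPY to pp6. 7 ppages; refcounts: pp0:2 pp1:2 pp2:3 pp3:2 pp4:1 pp5:1 pp6:1
Op 7: write(P1, v0, 148). refcount(pp0)=2>1 -> COPY to pp7. 8 ppages; refcounts: pp0:1 pp1:2 pp2:3 pp3:2 pp4:1 pp5:1 pp6:1 pp7:1
Op 8: write(P0, v2, 113). refcount(pp2)=3>1 -> COPY to pp8. 9 ppages; refcounts: pp0:1 pp1:2 pp2:2 pp3:2 pp4:1 pp5:1 pp6:1 pp7:1 pp8:1
Op 9: write(P0, v3, 145). refcount(pp3)=2>1 -> COPY to pp9. 10 ppages; refcounts: pp0:1 pp1:2 pp2:2 pp3:1 pp4:1 pp5:1 pp6:1 pp7:1 pp8:1 pp9:1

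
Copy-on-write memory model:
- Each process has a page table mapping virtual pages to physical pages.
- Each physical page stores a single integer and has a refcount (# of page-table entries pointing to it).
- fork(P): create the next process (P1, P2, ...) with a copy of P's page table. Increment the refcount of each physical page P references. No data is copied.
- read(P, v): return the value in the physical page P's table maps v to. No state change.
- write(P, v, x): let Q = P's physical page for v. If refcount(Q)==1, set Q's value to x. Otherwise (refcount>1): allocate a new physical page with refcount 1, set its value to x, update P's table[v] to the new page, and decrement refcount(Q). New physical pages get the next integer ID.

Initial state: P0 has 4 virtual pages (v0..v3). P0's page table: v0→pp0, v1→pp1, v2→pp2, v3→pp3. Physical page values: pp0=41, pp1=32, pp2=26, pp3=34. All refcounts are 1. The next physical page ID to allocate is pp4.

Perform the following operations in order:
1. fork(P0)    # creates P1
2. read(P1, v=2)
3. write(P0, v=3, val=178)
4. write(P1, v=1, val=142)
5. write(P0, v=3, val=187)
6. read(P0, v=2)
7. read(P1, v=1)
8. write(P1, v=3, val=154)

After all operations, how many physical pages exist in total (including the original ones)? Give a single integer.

Answer: 6

Derivation:
Op 1: fork(P0) -> P1. 4 ppages; refcounts: pp0:2 pp1:2 pp2:2 pp3:2
Op 2: read(P1, v2) -> 26. No state change.
Op 3: write(P0, v3, 178). refcount(pp3)=2>1 -> COPY to pp4. 5 ppages; refcounts: pp0:2 pp1:2 pp2:2 pp3:1 pp4:1
Op 4: write(P1, v1, 142). refcount(pp1)=2>1 -> COPY to pp5. 6 ppages; refcounts: pp0:2 pp1:1 pp2:2 pp3:1 pp4:1 pp5:1
Op 5: write(P0, v3, 187). refcount(pp4)=1 -> write in place. 6 ppages; refcounts: pp0:2 pp1:1 pp2:2 pp3:1 pp4:1 pp5:1
Op 6: read(P0, v2) -> 26. No state change.
Op 7: read(P1, v1) -> 142. No state change.
Op 8: write(P1, v3, 154). refcount(pp3)=1 -> write in place. 6 ppages; refcounts: pp0:2 pp1:1 pp2:2 pp3:1 pp4:1 pp5:1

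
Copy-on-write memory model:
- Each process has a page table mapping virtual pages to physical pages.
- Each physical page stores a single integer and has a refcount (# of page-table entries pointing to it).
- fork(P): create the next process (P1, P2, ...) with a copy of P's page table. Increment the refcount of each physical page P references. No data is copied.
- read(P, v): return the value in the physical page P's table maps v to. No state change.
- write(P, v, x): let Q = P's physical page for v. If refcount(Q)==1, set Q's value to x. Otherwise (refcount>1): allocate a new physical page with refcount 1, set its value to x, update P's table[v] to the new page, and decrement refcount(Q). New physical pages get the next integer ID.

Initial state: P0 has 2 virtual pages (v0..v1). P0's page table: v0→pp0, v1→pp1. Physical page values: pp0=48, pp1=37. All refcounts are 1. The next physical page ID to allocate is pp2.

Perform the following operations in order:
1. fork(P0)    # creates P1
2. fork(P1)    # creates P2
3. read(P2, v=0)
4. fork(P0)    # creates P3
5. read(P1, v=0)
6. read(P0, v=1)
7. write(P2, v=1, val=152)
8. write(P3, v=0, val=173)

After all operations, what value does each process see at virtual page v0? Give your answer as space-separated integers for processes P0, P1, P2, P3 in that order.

Op 1: fork(P0) -> P1. 2 ppages; refcounts: pp0:2 pp1:2
Op 2: fork(P1) -> P2. 2 ppages; refcounts: pp0:3 pp1:3
Op 3: read(P2, v0) -> 48. No state change.
Op 4: fork(P0) -> P3. 2 ppages; refcounts: pp0:4 pp1:4
Op 5: read(P1, v0) -> 48. No state change.
Op 6: read(P0, v1) -> 37. No state change.
Op 7: write(P2, v1, 152). refcount(pp1)=4>1 -> COPY to pp2. 3 ppages; refcounts: pp0:4 pp1:3 pp2:1
Op 8: write(P3, v0, 173). refcount(pp0)=4>1 -> COPY to pp3. 4 ppages; refcounts: pp0:3 pp1:3 pp2:1 pp3:1
P0: v0 -> pp0 = 48
P1: v0 -> pp0 = 48
P2: v0 -> pp0 = 48
P3: v0 -> pp3 = 173

Answer: 48 48 48 173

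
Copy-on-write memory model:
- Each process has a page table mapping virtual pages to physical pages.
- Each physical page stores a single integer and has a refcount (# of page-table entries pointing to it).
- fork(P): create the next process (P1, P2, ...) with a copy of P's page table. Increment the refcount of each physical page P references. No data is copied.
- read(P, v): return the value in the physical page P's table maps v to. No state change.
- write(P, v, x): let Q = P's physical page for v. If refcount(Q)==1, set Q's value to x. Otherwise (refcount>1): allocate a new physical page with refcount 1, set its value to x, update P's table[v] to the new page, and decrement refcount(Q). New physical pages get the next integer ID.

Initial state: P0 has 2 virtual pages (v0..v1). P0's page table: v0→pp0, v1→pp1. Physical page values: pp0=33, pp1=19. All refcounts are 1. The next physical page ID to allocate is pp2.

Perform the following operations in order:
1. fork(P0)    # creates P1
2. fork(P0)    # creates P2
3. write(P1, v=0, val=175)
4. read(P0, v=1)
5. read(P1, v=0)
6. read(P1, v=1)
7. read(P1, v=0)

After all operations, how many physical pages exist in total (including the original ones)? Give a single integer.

Answer: 3

Derivation:
Op 1: fork(P0) -> P1. 2 ppages; refcounts: pp0:2 pp1:2
Op 2: fork(P0) -> P2. 2 ppages; refcounts: pp0:3 pp1:3
Op 3: write(P1, v0, 175). refcount(pp0)=3>1 -> COPY to pp2. 3 ppages; refcounts: pp0:2 pp1:3 pp2:1
Op 4: read(P0, v1) -> 19. No state change.
Op 5: read(P1, v0) -> 175. No state change.
Op 6: read(P1, v1) -> 19. No state change.
Op 7: read(P1, v0) -> 175. No state change.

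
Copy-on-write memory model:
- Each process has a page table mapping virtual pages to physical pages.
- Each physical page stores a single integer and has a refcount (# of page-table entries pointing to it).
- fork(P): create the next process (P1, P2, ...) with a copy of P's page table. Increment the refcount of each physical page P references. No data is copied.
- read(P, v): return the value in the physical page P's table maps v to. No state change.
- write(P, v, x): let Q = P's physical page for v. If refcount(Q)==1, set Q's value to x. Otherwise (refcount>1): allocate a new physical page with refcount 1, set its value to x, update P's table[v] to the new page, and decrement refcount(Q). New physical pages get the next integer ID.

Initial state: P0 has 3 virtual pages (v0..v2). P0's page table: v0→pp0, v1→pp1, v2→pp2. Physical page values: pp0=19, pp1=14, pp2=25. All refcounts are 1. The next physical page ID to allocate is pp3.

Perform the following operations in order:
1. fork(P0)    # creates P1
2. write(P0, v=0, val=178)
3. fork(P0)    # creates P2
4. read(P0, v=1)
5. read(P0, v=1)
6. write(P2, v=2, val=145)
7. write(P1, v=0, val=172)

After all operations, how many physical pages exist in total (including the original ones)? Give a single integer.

Op 1: fork(P0) -> P1. 3 ppages; refcounts: pp0:2 pp1:2 pp2:2
Op 2: write(P0, v0, 178). refcount(pp0)=2>1 -> COPY to pp3. 4 ppages; refcounts: pp0:1 pp1:2 pp2:2 pp3:1
Op 3: fork(P0) -> P2. 4 ppages; refcounts: pp0:1 pp1:3 pp2:3 pp3:2
Op 4: read(P0, v1) -> 14. No state change.
Op 5: read(P0, v1) -> 14. No state change.
Op 6: write(P2, v2, 145). refcount(pp2)=3>1 -> COPY to pp4. 5 ppages; refcounts: pp0:1 pp1:3 pp2:2 pp3:2 pp4:1
Op 7: write(P1, v0, 172). refcount(pp0)=1 -> write in place. 5 ppages; refcounts: pp0:1 pp1:3 pp2:2 pp3:2 pp4:1

Answer: 5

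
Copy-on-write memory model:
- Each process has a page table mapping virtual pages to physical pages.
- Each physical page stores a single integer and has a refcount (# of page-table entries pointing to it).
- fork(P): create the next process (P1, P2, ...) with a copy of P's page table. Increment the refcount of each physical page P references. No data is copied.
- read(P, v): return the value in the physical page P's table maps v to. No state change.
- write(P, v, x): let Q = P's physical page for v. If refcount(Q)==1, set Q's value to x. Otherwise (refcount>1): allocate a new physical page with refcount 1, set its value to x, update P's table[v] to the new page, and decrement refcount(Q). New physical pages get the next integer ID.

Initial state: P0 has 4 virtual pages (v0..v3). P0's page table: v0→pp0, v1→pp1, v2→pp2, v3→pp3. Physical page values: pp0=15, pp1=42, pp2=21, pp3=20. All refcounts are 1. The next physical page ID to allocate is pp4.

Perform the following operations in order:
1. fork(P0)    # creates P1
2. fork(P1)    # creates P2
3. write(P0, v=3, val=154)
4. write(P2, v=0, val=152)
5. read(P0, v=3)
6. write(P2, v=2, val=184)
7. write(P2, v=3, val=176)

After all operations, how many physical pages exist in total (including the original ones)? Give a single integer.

Op 1: fork(P0) -> P1. 4 ppages; refcounts: pp0:2 pp1:2 pp2:2 pp3:2
Op 2: fork(P1) -> P2. 4 ppages; refcounts: pp0:3 pp1:3 pp2:3 pp3:3
Op 3: write(P0, v3, 154). refcount(pp3)=3>1 -> COPY to pp4. 5 ppages; refcounts: pp0:3 pp1:3 pp2:3 pp3:2 pp4:1
Op 4: write(P2, v0, 152). refcount(pp0)=3>1 -> COPY to pp5. 6 ppages; refcounts: pp0:2 pp1:3 pp2:3 pp3:2 pp4:1 pp5:1
Op 5: read(P0, v3) -> 154. No state change.
Op 6: write(P2, v2, 184). refcount(pp2)=3>1 -> COPY to pp6. 7 ppages; refcounts: pp0:2 pp1:3 pp2:2 pp3:2 pp4:1 pp5:1 pp6:1
Op 7: write(P2, v3, 176). refcount(pp3)=2>1 -> COPY to pp7. 8 ppages; refcounts: pp0:2 pp1:3 pp2:2 pp3:1 pp4:1 pp5:1 pp6:1 pp7:1

Answer: 8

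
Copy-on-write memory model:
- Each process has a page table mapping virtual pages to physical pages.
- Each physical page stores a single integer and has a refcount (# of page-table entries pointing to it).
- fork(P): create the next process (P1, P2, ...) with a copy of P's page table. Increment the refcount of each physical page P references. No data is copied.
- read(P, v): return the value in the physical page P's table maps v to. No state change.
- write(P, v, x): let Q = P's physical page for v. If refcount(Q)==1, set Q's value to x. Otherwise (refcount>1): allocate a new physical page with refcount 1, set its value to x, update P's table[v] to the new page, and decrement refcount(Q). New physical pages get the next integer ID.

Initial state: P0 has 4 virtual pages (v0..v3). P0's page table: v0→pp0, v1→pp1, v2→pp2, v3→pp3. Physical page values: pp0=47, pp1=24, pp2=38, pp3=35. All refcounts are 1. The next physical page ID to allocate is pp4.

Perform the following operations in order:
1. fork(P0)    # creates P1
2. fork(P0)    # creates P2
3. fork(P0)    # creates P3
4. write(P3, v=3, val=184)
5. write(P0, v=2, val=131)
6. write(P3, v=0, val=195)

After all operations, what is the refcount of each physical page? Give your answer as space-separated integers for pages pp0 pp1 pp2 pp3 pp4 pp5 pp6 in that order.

Answer: 3 4 3 3 1 1 1

Derivation:
Op 1: fork(P0) -> P1. 4 ppages; refcounts: pp0:2 pp1:2 pp2:2 pp3:2
Op 2: fork(P0) -> P2. 4 ppages; refcounts: pp0:3 pp1:3 pp2:3 pp3:3
Op 3: fork(P0) -> P3. 4 ppages; refcounts: pp0:4 pp1:4 pp2:4 pp3:4
Op 4: write(P3, v3, 184). refcount(pp3)=4>1 -> COPY to pp4. 5 ppages; refcounts: pp0:4 pp1:4 pp2:4 pp3:3 pp4:1
Op 5: write(P0, v2, 131). refcount(pp2)=4>1 -> COPY to pp5. 6 ppages; refcounts: pp0:4 pp1:4 pp2:3 pp3:3 pp4:1 pp5:1
Op 6: write(P3, v0, 195). refcount(pp0)=4>1 -> COPY to pp6. 7 ppages; refcounts: pp0:3 pp1:4 pp2:3 pp3:3 pp4:1 pp5:1 pp6:1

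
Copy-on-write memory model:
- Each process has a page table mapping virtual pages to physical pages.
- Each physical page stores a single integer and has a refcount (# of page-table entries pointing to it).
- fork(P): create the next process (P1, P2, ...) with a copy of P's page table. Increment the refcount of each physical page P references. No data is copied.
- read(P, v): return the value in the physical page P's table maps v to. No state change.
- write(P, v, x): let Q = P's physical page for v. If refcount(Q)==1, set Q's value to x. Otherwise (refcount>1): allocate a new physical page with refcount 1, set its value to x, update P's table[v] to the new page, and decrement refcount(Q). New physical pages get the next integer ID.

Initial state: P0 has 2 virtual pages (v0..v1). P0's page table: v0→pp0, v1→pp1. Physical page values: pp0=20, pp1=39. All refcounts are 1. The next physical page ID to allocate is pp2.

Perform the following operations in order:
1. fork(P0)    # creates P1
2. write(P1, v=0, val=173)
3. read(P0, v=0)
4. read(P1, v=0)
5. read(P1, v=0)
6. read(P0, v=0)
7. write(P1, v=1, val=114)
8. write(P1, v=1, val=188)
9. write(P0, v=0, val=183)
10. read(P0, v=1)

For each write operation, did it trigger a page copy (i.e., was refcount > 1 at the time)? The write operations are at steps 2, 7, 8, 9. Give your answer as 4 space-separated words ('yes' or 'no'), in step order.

Op 1: fork(P0) -> P1. 2 ppages; refcounts: pp0:2 pp1:2
Op 2: write(P1, v0, 173). refcount(pp0)=2>1 -> COPY to pp2. 3 ppages; refcounts: pp0:1 pp1:2 pp2:1
Op 3: read(P0, v0) -> 20. No state change.
Op 4: read(P1, v0) -> 173. No state change.
Op 5: read(P1, v0) -> 173. No state change.
Op 6: read(P0, v0) -> 20. No state change.
Op 7: write(P1, v1, 114). refcount(pp1)=2>1 -> COPY to pp3. 4 ppages; refcounts: pp0:1 pp1:1 pp2:1 pp3:1
Op 8: write(P1, v1, 188). refcount(pp3)=1 -> write in place. 4 ppages; refcounts: pp0:1 pp1:1 pp2:1 pp3:1
Op 9: write(P0, v0, 183). refcount(pp0)=1 -> write in place. 4 ppages; refcounts: pp0:1 pp1:1 pp2:1 pp3:1
Op 10: read(P0, v1) -> 39. No state change.

yes yes no no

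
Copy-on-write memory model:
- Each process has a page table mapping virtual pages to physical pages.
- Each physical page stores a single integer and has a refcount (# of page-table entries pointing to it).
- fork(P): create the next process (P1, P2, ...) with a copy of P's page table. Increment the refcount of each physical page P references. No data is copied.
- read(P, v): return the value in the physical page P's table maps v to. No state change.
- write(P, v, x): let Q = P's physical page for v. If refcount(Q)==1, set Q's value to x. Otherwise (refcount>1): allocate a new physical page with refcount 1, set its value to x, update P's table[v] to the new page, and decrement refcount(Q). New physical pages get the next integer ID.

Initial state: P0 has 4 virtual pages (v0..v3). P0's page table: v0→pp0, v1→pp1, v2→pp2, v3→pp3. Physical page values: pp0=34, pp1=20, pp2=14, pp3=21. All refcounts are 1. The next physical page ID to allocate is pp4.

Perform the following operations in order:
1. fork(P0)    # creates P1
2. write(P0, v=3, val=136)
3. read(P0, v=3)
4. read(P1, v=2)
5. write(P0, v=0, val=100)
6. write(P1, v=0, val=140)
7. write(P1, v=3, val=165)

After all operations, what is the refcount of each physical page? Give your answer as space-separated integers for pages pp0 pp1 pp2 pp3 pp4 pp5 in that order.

Answer: 1 2 2 1 1 1

Derivation:
Op 1: fork(P0) -> P1. 4 ppages; refcounts: pp0:2 pp1:2 pp2:2 pp3:2
Op 2: write(P0, v3, 136). refcount(pp3)=2>1 -> COPY to pp4. 5 ppages; refcounts: pp0:2 pp1:2 pp2:2 pp3:1 pp4:1
Op 3: read(P0, v3) -> 136. No state change.
Op 4: read(P1, v2) -> 14. No state change.
Op 5: write(P0, v0, 100). refcount(pp0)=2>1 -> COPY to pp5. 6 ppages; refcounts: pp0:1 pp1:2 pp2:2 pp3:1 pp4:1 pp5:1
Op 6: write(P1, v0, 140). refcount(pp0)=1 -> write in place. 6 ppages; refcounts: pp0:1 pp1:2 pp2:2 pp3:1 pp4:1 pp5:1
Op 7: write(P1, v3, 165). refcount(pp3)=1 -> write in place. 6 ppages; refcounts: pp0:1 pp1:2 pp2:2 pp3:1 pp4:1 pp5:1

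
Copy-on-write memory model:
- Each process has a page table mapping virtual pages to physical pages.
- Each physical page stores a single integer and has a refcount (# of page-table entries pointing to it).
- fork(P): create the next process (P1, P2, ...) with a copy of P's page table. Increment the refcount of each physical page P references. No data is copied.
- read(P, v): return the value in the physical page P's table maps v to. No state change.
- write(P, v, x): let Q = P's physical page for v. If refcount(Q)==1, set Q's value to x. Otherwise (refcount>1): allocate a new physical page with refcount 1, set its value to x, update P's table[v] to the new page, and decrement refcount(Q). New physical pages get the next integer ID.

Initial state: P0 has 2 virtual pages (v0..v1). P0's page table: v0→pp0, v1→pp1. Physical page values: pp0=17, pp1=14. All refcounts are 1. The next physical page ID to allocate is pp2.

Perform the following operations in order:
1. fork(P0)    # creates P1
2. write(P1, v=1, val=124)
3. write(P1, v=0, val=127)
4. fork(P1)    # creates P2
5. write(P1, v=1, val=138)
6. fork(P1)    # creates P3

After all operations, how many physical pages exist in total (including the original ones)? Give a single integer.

Answer: 5

Derivation:
Op 1: fork(P0) -> P1. 2 ppages; refcounts: pp0:2 pp1:2
Op 2: write(P1, v1, 124). refcount(pp1)=2>1 -> COPY to pp2. 3 ppages; refcounts: pp0:2 pp1:1 pp2:1
Op 3: write(P1, v0, 127). refcount(pp0)=2>1 -> COPY to pp3. 4 ppages; refcounts: pp0:1 pp1:1 pp2:1 pp3:1
Op 4: fork(P1) -> P2. 4 ppages; refcounts: pp0:1 pp1:1 pp2:2 pp3:2
Op 5: write(P1, v1, 138). refcount(pp2)=2>1 -> COPY to pp4. 5 ppages; refcounts: pp0:1 pp1:1 pp2:1 pp3:2 pp4:1
Op 6: fork(P1) -> P3. 5 ppages; refcounts: pp0:1 pp1:1 pp2:1 pp3:3 pp4:2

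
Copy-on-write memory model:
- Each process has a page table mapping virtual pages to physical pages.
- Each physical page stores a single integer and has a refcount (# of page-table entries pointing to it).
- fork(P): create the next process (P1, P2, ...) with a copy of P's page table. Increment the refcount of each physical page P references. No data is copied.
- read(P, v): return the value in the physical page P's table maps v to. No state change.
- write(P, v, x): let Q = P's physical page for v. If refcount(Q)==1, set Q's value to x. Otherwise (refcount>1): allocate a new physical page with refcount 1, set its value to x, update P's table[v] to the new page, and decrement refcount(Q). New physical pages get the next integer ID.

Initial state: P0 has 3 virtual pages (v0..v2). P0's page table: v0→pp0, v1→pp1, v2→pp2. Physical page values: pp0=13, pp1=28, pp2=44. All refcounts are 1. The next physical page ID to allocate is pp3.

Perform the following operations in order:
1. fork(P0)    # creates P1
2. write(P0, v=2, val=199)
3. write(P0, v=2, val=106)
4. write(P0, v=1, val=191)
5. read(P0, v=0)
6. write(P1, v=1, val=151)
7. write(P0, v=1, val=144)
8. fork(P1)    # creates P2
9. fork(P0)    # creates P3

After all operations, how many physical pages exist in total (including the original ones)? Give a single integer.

Op 1: fork(P0) -> P1. 3 ppages; refcounts: pp0:2 pp1:2 pp2:2
Op 2: write(P0, v2, 199). refcount(pp2)=2>1 -> COPY to pp3. 4 ppages; refcounts: pp0:2 pp1:2 pp2:1 pp3:1
Op 3: write(P0, v2, 106). refcount(pp3)=1 -> write in place. 4 ppages; refcounts: pp0:2 pp1:2 pp2:1 pp3:1
Op 4: write(P0, v1, 191). refcount(pp1)=2>1 -> COPY to pp4. 5 ppages; refcounts: pp0:2 pp1:1 pp2:1 pp3:1 pp4:1
Op 5: read(P0, v0) -> 13. No state change.
Op 6: write(P1, v1, 151). refcount(pp1)=1 -> write in place. 5 ppages; refcounts: pp0:2 pp1:1 pp2:1 pp3:1 pp4:1
Op 7: write(P0, v1, 144). refcount(pp4)=1 -> write in place. 5 ppages; refcounts: pp0:2 pp1:1 pp2:1 pp3:1 pp4:1
Op 8: fork(P1) -> P2. 5 ppages; refcounts: pp0:3 pp1:2 pp2:2 pp3:1 pp4:1
Op 9: fork(P0) -> P3. 5 ppages; refcounts: pp0:4 pp1:2 pp2:2 pp3:2 pp4:2

Answer: 5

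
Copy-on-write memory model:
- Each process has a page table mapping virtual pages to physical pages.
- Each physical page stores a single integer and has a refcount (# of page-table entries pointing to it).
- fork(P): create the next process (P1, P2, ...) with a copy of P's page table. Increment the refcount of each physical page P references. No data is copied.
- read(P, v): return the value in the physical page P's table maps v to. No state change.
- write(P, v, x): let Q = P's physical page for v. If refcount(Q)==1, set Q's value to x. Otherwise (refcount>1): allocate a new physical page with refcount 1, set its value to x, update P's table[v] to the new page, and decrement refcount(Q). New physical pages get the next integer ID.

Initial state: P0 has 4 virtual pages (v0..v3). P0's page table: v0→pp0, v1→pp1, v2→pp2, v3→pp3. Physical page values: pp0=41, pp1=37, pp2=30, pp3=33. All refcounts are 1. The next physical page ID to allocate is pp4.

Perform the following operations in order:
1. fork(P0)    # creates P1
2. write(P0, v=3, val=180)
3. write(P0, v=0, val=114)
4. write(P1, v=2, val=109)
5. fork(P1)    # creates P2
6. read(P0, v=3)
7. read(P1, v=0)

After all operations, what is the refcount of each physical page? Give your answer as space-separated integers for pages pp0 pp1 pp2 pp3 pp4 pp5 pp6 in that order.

Op 1: fork(P0) -> P1. 4 ppages; refcounts: pp0:2 pp1:2 pp2:2 pp3:2
Op 2: write(P0, v3, 180). refcount(pp3)=2>1 -> COPY to pp4. 5 ppages; refcounts: pp0:2 pp1:2 pp2:2 pp3:1 pp4:1
Op 3: write(P0, v0, 114). refcount(pp0)=2>1 -> COPY to pp5. 6 ppages; refcounts: pp0:1 pp1:2 pp2:2 pp3:1 pp4:1 pp5:1
Op 4: write(P1, v2, 109). refcount(pp2)=2>1 -> COPY to pp6. 7 ppages; refcounts: pp0:1 pp1:2 pp2:1 pp3:1 pp4:1 pp5:1 pp6:1
Op 5: fork(P1) -> P2. 7 ppages; refcounts: pp0:2 pp1:3 pp2:1 pp3:2 pp4:1 pp5:1 pp6:2
Op 6: read(P0, v3) -> 180. No state change.
Op 7: read(P1, v0) -> 41. No state change.

Answer: 2 3 1 2 1 1 2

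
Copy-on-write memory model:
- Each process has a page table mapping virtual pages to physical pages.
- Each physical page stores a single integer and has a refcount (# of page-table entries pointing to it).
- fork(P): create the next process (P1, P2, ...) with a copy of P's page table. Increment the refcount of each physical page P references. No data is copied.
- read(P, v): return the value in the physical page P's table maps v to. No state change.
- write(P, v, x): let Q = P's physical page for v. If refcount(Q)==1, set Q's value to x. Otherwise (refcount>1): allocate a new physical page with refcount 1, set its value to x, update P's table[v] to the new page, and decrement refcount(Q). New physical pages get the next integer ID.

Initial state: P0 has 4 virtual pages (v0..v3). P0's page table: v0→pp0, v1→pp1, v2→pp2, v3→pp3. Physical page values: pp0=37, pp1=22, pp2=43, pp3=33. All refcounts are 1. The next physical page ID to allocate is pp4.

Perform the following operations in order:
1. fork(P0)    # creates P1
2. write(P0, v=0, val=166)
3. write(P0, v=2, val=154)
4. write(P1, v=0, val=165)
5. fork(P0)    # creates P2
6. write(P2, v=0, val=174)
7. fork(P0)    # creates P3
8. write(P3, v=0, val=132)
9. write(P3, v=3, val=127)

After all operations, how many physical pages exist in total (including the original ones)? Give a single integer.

Op 1: fork(P0) -> P1. 4 ppages; refcounts: pp0:2 pp1:2 pp2:2 pp3:2
Op 2: write(P0, v0, 166). refcount(pp0)=2>1 -> COPY to pp4. 5 ppages; refcounts: pp0:1 pp1:2 pp2:2 pp3:2 pp4:1
Op 3: write(P0, v2, 154). refcount(pp2)=2>1 -> COPY to pp5. 6 ppages; refcounts: pp0:1 pp1:2 pp2:1 pp3:2 pp4:1 pp5:1
Op 4: write(P1, v0, 165). refcount(pp0)=1 -> write in place. 6 ppages; refcounts: pp0:1 pp1:2 pp2:1 pp3:2 pp4:1 pp5:1
Op 5: fork(P0) -> P2. 6 ppages; refcounts: pp0:1 pp1:3 pp2:1 pp3:3 pp4:2 pp5:2
Op 6: write(P2, v0, 174). refcount(pp4)=2>1 -> COPY to pp6. 7 ppages; refcounts: pp0:1 pp1:3 pp2:1 pp3:3 pp4:1 pp5:2 pp6:1
Op 7: fork(P0) -> P3. 7 ppages; refcounts: pp0:1 pp1:4 pp2:1 pp3:4 pp4:2 pp5:3 pp6:1
Op 8: write(P3, v0, 132). refcount(pp4)=2>1 -> COPY to pp7. 8 ppages; refcounts: pp0:1 pp1:4 pp2:1 pp3:4 pp4:1 pp5:3 pp6:1 pp7:1
Op 9: write(P3, v3, 127). refcount(pp3)=4>1 -> COPY to pp8. 9 ppages; refcounts: pp0:1 pp1:4 pp2:1 pp3:3 pp4:1 pp5:3 pp6:1 pp7:1 pp8:1

Answer: 9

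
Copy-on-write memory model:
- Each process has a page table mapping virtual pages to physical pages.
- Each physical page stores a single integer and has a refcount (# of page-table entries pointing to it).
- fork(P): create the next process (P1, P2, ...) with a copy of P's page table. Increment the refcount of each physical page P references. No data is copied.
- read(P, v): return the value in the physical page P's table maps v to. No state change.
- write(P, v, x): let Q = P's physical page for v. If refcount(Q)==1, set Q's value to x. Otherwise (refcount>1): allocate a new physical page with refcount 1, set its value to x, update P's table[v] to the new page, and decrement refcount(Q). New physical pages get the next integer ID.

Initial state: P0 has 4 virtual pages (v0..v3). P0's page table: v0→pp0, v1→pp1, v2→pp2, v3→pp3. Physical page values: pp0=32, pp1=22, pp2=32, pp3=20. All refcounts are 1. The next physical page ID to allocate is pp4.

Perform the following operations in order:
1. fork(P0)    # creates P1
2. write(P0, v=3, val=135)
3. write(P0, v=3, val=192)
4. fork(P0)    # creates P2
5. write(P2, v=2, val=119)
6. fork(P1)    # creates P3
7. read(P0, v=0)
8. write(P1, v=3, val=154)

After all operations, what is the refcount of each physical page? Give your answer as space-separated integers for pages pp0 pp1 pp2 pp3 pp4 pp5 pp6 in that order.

Answer: 4 4 3 1 2 1 1

Derivation:
Op 1: fork(P0) -> P1. 4 ppages; refcounts: pp0:2 pp1:2 pp2:2 pp3:2
Op 2: write(P0, v3, 135). refcount(pp3)=2>1 -> COPY to pp4. 5 ppages; refcounts: pp0:2 pp1:2 pp2:2 pp3:1 pp4:1
Op 3: write(P0, v3, 192). refcount(pp4)=1 -> write in place. 5 ppages; refcounts: pp0:2 pp1:2 pp2:2 pp3:1 pp4:1
Op 4: fork(P0) -> P2. 5 ppages; refcounts: pp0:3 pp1:3 pp2:3 pp3:1 pp4:2
Op 5: write(P2, v2, 119). refcount(pp2)=3>1 -> COPY to pp5. 6 ppages; refcounts: pp0:3 pp1:3 pp2:2 pp3:1 pp4:2 pp5:1
Op 6: fork(P1) -> P3. 6 ppages; refcounts: pp0:4 pp1:4 pp2:3 pp3:2 pp4:2 pp5:1
Op 7: read(P0, v0) -> 32. No state change.
Op 8: write(P1, v3, 154). refcount(pp3)=2>1 -> COPY to pp6. 7 ppages; refcounts: pp0:4 pp1:4 pp2:3 pp3:1 pp4:2 pp5:1 pp6:1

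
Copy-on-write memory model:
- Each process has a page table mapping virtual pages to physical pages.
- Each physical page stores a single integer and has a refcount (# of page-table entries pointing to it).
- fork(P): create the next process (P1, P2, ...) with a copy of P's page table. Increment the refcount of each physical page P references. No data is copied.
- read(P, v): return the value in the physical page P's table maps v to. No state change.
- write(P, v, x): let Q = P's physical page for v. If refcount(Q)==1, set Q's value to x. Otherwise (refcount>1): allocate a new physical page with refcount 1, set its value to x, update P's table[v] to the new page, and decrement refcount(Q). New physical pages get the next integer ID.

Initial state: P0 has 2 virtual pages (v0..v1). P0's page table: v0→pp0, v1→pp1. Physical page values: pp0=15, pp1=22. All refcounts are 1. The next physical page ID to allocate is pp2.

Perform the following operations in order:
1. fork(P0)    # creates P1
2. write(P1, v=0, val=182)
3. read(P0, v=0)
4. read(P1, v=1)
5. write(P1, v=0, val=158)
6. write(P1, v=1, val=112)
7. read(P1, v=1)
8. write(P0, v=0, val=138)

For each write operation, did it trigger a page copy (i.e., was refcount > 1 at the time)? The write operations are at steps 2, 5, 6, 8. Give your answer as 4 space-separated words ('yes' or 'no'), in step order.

Op 1: fork(P0) -> P1. 2 ppages; refcounts: pp0:2 pp1:2
Op 2: write(P1, v0, 182). refcount(pp0)=2>1 -> COPY to pp2. 3 ppages; refcounts: pp0:1 pp1:2 pp2:1
Op 3: read(P0, v0) -> 15. No state change.
Op 4: read(P1, v1) -> 22. No state change.
Op 5: write(P1, v0, 158). refcount(pp2)=1 -> write in place. 3 ppages; refcounts: pp0:1 pp1:2 pp2:1
Op 6: write(P1, v1, 112). refcount(pp1)=2>1 -> COPY to pp3. 4 ppages; refcounts: pp0:1 pp1:1 pp2:1 pp3:1
Op 7: read(P1, v1) -> 112. No state change.
Op 8: write(P0, v0, 138). refcount(pp0)=1 -> write in place. 4 ppages; refcounts: pp0:1 pp1:1 pp2:1 pp3:1

yes no yes no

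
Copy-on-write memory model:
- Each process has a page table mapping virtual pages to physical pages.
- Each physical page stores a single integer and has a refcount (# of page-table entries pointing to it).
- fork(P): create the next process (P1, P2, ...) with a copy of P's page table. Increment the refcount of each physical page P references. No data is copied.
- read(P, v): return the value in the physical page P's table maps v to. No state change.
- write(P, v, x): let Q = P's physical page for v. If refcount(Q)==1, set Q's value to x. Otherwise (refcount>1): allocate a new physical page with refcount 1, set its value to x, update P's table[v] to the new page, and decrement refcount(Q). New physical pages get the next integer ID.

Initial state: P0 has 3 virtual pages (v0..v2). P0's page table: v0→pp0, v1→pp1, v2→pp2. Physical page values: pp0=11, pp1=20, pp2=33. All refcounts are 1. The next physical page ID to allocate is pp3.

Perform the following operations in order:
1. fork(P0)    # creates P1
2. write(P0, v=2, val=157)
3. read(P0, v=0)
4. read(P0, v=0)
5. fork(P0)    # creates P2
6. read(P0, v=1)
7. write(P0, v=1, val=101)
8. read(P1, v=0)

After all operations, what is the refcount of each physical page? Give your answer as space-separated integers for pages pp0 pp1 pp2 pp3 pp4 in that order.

Answer: 3 2 1 2 1

Derivation:
Op 1: fork(P0) -> P1. 3 ppages; refcounts: pp0:2 pp1:2 pp2:2
Op 2: write(P0, v2, 157). refcount(pp2)=2>1 -> COPY to pp3. 4 ppages; refcounts: pp0:2 pp1:2 pp2:1 pp3:1
Op 3: read(P0, v0) -> 11. No state change.
Op 4: read(P0, v0) -> 11. No state change.
Op 5: fork(P0) -> P2. 4 ppages; refcounts: pp0:3 pp1:3 pp2:1 pp3:2
Op 6: read(P0, v1) -> 20. No state change.
Op 7: write(P0, v1, 101). refcount(pp1)=3>1 -> COPY to pp4. 5 ppages; refcounts: pp0:3 pp1:2 pp2:1 pp3:2 pp4:1
Op 8: read(P1, v0) -> 11. No state change.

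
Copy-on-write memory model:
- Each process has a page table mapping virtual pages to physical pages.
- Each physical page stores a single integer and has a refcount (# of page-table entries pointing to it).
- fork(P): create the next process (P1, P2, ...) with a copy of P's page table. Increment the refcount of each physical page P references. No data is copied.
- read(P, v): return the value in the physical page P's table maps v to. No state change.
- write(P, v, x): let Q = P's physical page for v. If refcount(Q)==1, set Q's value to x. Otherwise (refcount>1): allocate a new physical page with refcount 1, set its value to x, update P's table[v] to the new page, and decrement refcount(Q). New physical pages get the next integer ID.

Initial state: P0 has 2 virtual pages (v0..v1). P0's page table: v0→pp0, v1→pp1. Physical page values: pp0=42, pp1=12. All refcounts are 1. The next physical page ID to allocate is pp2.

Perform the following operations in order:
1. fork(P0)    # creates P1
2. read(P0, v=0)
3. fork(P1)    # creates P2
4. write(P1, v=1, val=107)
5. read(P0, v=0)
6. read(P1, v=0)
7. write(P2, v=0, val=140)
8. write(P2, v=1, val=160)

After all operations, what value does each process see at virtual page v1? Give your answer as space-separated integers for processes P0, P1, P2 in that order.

Op 1: fork(P0) -> P1. 2 ppages; refcounts: pp0:2 pp1:2
Op 2: read(P0, v0) -> 42. No state change.
Op 3: fork(P1) -> P2. 2 ppages; refcounts: pp0:3 pp1:3
Op 4: write(P1, v1, 107). refcount(pp1)=3>1 -> COPY to pp2. 3 ppages; refcounts: pp0:3 pp1:2 pp2:1
Op 5: read(P0, v0) -> 42. No state change.
Op 6: read(P1, v0) -> 42. No state change.
Op 7: write(P2, v0, 140). refcount(pp0)=3>1 -> COPY to pp3. 4 ppages; refcounts: pp0:2 pp1:2 pp2:1 pp3:1
Op 8: write(P2, v1, 160). refcount(pp1)=2>1 -> COPY to pp4. 5 ppages; refcounts: pp0:2 pp1:1 pp2:1 pp3:1 pp4:1
P0: v1 -> pp1 = 12
P1: v1 -> pp2 = 107
P2: v1 -> pp4 = 160

Answer: 12 107 160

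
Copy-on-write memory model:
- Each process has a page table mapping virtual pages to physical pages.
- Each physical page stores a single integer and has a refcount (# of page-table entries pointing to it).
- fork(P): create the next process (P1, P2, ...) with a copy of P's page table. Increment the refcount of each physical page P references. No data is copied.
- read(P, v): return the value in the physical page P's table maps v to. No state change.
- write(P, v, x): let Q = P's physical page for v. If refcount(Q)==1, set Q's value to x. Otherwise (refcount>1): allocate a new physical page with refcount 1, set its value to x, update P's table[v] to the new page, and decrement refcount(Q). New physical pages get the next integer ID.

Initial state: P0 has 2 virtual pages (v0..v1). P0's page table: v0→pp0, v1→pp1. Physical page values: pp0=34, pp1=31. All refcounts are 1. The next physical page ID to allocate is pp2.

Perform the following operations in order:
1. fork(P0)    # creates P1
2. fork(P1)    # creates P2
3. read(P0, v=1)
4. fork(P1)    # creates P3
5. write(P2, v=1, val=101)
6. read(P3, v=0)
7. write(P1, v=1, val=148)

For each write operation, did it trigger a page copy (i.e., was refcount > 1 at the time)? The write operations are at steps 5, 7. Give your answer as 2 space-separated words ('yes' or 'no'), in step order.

Op 1: fork(P0) -> P1. 2 ppages; refcounts: pp0:2 pp1:2
Op 2: fork(P1) -> P2. 2 ppages; refcounts: pp0:3 pp1:3
Op 3: read(P0, v1) -> 31. No state change.
Op 4: fork(P1) -> P3. 2 ppages; refcounts: pp0:4 pp1:4
Op 5: write(P2, v1, 101). refcount(pp1)=4>1 -> COPY to pp2. 3 ppages; refcounts: pp0:4 pp1:3 pp2:1
Op 6: read(P3, v0) -> 34. No state change.
Op 7: write(P1, v1, 148). refcount(pp1)=3>1 -> COPY to pp3. 4 ppages; refcounts: pp0:4 pp1:2 pp2:1 pp3:1

yes yes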